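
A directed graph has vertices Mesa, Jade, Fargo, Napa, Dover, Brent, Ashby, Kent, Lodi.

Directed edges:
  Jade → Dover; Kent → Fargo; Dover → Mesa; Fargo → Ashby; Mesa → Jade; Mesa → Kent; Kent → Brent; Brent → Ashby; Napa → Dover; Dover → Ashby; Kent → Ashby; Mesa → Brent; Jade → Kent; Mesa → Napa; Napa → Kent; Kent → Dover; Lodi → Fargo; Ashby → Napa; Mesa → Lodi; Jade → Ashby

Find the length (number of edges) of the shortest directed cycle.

For each vertex v, BFS finds the shortest path from v back to v.
The shortest such closed walk is Mesa → Jade → Dover → Mesa, length 3.

3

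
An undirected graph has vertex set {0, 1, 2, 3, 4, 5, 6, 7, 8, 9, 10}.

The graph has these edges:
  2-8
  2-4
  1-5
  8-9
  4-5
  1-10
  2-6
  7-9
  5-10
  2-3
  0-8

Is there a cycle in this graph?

Yes

DFS, tracking each vertex's parent; an edge to a visited non-parent vertex closes a cycle.
Start from 10:
visit 10 (parent –)
  visit 1 (parent 10)
    visit 5 (parent 1)
      5–1: parent, skip
      visit 4 (parent 5)
        visit 2 (parent 4)
          visit 6 (parent 2)
            6–2: parent, skip
          2–4: parent, skip
          visit 3 (parent 2)
            3–2: parent, skip
          visit 8 (parent 2)
            8–2: parent, skip
            visit 0 (parent 8)
              0–8: parent, skip
            visit 9 (parent 8)
              9–8: parent, skip
              visit 7 (parent 9)
                7–9: parent, skip
        4–5: parent, skip
      5–10: 10 visited and ≠ parent → cycle
Cycle: 10 – 1 – 5 – 10.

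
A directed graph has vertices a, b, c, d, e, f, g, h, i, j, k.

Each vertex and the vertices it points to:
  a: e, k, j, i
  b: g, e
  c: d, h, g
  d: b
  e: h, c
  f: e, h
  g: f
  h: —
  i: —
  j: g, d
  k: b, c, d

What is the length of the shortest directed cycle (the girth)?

4

For each vertex v, BFS finds the shortest path from v back to v.
The shortest such closed walk is b → e → c → d → b, length 4.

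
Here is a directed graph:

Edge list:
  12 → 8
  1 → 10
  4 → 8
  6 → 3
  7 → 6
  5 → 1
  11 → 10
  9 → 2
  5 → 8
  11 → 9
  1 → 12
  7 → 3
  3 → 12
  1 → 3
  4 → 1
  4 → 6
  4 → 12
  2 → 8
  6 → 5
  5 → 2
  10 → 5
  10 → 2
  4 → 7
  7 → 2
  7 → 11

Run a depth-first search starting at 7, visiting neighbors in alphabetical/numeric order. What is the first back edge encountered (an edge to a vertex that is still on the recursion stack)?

10→5

DFS from 7 (visiting neighbors in alphabetical/numeric order); mark gray on enter, black on exit:
7 gray
  2 gray
    8 gray
    8 black
  2 black
  3 gray
    12 gray
      12→8: 8 black — skip
    12 black
  3 black
  6 gray
    6→3: 3 black — skip
    5 gray
      1 gray
        1→3: 3 black — skip
        10 gray
          10→2: 2 black — skip
          10→5: 5 is gray → back edge
First back edge: 10 → 5.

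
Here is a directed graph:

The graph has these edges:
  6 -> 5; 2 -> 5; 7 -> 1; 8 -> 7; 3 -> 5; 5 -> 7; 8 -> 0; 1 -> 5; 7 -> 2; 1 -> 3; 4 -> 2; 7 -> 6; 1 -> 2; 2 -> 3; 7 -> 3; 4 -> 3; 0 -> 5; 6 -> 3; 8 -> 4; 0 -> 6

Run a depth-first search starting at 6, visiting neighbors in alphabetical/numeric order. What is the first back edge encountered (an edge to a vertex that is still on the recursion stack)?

DFS from 6 (visiting neighbors in alphabetical/numeric order); mark gray on enter, black on exit:
6 gray
  3 gray
    5 gray
      7 gray
        1 gray
          2 gray
            2→3: 3 is gray → back edge
First back edge: 2 → 3.

2->3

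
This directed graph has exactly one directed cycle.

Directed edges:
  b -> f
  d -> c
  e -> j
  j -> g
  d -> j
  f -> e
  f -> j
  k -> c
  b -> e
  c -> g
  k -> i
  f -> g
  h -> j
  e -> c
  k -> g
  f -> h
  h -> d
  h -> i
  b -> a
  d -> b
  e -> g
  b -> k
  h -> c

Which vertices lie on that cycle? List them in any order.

b, d, f, h

DFS with gray/black marking from b:
b gray
  a gray
  a black
  k gray
    g gray
    g black
    i gray
    i black
    c gray
      c→g: g black — skip
    c black
  k black
  e gray
    e→c: c black — skip
    j gray
      j→g: g black — skip
    j black
    e→g: g black — skip
  e black
  f gray
    f→e: e black — skip
    f→j: j black — skip
    h gray
      d gray
        d→b: b is gray → back edge
Back edge closes the cycle b → f → h → d → b; its vertices are {b, d, f, h}.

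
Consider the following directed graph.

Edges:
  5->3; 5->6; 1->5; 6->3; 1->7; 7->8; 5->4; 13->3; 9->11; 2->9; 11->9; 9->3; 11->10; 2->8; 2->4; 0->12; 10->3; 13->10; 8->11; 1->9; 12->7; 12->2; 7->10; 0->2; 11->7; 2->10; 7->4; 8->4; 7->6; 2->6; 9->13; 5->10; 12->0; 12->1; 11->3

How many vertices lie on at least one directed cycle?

6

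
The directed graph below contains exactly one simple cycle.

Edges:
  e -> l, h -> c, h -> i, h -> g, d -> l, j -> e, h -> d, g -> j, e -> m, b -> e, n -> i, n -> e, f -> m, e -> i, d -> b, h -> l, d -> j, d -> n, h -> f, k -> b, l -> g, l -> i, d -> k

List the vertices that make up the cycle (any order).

e, g, j, l

DFS with gray/black marking from l:
l gray
  i gray
  i black
  g gray
    j gray
      e gray
        m gray
        m black
        e→l: l is gray → back edge
Back edge closes the cycle l → g → j → e → l; its vertices are {e, g, j, l}.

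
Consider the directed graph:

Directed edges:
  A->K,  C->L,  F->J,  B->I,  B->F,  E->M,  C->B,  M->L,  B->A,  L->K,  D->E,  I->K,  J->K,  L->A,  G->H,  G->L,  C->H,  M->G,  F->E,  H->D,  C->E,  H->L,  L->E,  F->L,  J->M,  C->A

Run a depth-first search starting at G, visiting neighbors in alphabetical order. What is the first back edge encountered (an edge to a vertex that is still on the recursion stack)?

M→G

DFS from G (visiting neighbors in alphabetical order); mark gray on enter, black on exit:
G gray
  H gray
    D gray
      E gray
        M gray
          M→G: G is gray → back edge
First back edge: M → G.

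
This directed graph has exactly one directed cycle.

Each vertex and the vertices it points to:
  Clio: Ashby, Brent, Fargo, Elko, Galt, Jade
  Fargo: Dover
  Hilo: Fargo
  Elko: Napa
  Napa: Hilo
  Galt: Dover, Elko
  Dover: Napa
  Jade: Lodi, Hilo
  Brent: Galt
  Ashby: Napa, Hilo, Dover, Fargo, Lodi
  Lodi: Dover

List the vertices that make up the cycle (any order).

DFS with gray/black marking from Hilo:
Hilo gray
  Fargo gray
    Dover gray
      Napa gray
        Napa→Hilo: Hilo is gray → back edge
Back edge closes the cycle Hilo → Fargo → Dover → Napa → Hilo; its vertices are {Hilo, Napa, Dover, Fargo}.

Hilo, Napa, Dover, Fargo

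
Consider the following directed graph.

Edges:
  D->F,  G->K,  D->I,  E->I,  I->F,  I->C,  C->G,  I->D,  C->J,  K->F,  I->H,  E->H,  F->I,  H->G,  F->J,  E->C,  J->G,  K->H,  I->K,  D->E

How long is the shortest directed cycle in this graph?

2

For each vertex v, BFS finds the shortest path from v back to v.
The shortest such closed walk is D → I → D, length 2.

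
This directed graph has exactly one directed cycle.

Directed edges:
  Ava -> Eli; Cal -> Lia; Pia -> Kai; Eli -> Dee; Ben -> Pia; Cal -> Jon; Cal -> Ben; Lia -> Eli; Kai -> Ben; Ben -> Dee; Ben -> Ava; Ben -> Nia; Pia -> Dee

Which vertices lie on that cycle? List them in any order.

DFS with gray/black marking from Ben:
Ben gray
  Nia gray
  Nia black
  Pia gray
    Dee gray
    Dee black
    Kai gray
      Kai→Ben: Ben is gray → back edge
Back edge closes the cycle Ben → Pia → Kai → Ben; its vertices are {Ben, Kai, Pia}.

Ben, Kai, Pia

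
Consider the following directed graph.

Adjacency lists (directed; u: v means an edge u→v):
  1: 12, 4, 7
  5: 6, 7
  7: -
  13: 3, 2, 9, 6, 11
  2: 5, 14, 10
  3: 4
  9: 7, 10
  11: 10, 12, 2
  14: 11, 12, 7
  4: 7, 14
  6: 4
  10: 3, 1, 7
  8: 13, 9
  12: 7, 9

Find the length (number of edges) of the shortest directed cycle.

3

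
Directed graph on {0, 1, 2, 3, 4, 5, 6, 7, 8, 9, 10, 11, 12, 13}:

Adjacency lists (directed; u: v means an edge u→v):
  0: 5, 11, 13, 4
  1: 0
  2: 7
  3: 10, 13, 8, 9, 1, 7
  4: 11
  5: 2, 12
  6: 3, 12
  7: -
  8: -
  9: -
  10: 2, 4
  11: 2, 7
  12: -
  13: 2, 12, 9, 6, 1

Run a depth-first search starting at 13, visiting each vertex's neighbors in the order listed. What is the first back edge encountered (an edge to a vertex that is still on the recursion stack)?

3→13

DFS from 13 (visiting each vertex's neighbors in the order listed); mark gray on enter, black on exit:
13 gray
  2 gray
    7 gray
    7 black
  2 black
  12 gray
  12 black
  9 gray
  9 black
  6 gray
    3 gray
      10 gray
        10→2: 2 black — skip
        4 gray
          11 gray
            11→2: 2 black — skip
            11→7: 7 black — skip
          11 black
        4 black
      10 black
      3→13: 13 is gray → back edge
First back edge: 3 → 13.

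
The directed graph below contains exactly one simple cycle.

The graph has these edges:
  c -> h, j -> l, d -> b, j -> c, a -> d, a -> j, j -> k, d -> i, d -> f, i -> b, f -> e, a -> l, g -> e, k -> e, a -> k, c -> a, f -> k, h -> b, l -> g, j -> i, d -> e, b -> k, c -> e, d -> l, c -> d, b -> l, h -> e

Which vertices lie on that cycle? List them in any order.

a, c, j

DFS with gray/black marking from c:
c gray
  d gray
    l gray
      g gray
        e gray
        e black
      g black
    l black
    f gray
      f→e: e black — skip
      k gray
        k→e: e black — skip
      k black
    f black
    d→e: e black — skip
    b gray
      b→l: l black — skip
      b→k: k black — skip
    b black
    i gray
      i→b: b black — skip
    i black
  d black
  c→e: e black — skip
  h gray
    h→e: e black — skip
    h→b: b black — skip
  h black
  a gray
    a→l: l black — skip
    j gray
      j→i: i black — skip
      j→c: c is gray → back edge
Back edge closes the cycle c → a → j → c; its vertices are {a, c, j}.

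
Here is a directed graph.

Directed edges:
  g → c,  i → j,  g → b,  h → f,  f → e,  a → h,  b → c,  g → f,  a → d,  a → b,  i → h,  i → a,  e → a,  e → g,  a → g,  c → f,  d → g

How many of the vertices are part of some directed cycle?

A vertex is on a directed cycle iff it belongs to a strongly connected component of size ≥ 2 (or has a self-loop).
The vertices on cycles are {a, b, c, d, e, f, g, h} — 8 in total.

8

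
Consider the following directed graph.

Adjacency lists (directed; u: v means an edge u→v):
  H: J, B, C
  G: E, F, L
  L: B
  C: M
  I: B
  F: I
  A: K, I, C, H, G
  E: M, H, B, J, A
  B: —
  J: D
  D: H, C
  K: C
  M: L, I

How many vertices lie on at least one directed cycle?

A vertex is on a directed cycle iff it belongs to a strongly connected component of size ≥ 2 (or has a self-loop).
The vertices on cycles are {A, D, E, G, H, J} — 6 in total.

6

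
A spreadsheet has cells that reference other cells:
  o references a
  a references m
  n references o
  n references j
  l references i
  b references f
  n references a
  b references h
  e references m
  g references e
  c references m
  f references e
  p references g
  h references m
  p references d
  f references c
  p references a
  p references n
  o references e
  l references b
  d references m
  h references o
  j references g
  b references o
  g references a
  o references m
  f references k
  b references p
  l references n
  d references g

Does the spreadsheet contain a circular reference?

DFS with white/gray/black marking, starting from p:
p gray
  g gray
    e gray
      m gray
      m black
    e black
    a gray
      a→m: m black — skip
    a black
  g black
  n gray
    j gray
      j→g: g black — skip
    j black
    o gray
      o→e: e black — skip
      o→a: a black — skip
      o→m: m black — skip
    o black
    n→a: a black — skip
  n black
  p→a: a black — skip
  d gray
    d→g: g black — skip
    d→m: m black — skip
  d black
p black
b gray
  b→p: p black — skip
  f gray
    k gray
    k black
    c gray
      c→m: m black — skip
    c black
    f→e: e black — skip
  f black
  b→o: o black — skip
  h gray
    h→m: m black — skip
    h→o: o black — skip
  h black
b black
i gray
i black
l gray
  l→n: n black — skip
  l→b: b black — skip
  l→i: i black — skip
l black
Every edge goes to a white or black vertex — no back edge, so the graph is acyclic.

No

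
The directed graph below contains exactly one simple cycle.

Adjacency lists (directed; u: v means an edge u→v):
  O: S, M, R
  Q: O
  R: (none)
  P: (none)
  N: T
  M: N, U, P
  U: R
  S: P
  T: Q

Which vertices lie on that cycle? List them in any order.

M, N, O, Q, T

DFS with gray/black marking from O:
O gray
  S gray
    P gray
    P black
  S black
  M gray
    N gray
      T gray
        Q gray
          Q→O: O is gray → back edge
Back edge closes the cycle O → M → N → T → Q → O; its vertices are {M, N, O, Q, T}.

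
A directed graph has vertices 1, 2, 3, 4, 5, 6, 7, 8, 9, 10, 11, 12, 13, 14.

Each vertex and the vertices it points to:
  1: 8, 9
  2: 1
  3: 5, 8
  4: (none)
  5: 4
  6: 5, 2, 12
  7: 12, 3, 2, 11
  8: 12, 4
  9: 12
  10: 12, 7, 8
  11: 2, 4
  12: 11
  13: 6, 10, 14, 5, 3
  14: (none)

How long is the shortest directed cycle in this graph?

5

For each vertex v, BFS finds the shortest path from v back to v.
The shortest such closed walk is 11 → 2 → 1 → 8 → 12 → 11, length 5.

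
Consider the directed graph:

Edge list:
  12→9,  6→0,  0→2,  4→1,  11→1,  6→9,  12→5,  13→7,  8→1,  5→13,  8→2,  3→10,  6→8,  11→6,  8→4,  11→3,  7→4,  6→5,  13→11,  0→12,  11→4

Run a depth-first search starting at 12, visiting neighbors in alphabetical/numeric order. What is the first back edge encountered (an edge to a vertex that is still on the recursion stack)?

0->12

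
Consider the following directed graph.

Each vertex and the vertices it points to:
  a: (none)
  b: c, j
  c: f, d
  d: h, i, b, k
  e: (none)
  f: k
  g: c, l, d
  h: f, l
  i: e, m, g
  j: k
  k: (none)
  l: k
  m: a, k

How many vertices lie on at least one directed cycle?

5

A vertex is on a directed cycle iff it belongs to a strongly connected component of size ≥ 2 (or has a self-loop).
The vertices on cycles are {b, c, d, g, i} — 5 in total.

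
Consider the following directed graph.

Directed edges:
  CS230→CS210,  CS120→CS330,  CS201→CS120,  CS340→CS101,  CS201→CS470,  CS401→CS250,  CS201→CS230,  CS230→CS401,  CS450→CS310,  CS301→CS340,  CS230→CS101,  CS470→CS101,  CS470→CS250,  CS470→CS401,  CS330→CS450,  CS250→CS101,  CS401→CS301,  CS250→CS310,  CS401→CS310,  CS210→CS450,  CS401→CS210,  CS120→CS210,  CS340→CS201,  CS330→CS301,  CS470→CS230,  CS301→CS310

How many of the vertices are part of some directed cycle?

8

A vertex is on a directed cycle iff it belongs to a strongly connected component of size ≥ 2 (or has a self-loop).
The vertices on cycles are {CS120, CS201, CS230, CS301, CS330, CS340, CS401, CS470} — 8 in total.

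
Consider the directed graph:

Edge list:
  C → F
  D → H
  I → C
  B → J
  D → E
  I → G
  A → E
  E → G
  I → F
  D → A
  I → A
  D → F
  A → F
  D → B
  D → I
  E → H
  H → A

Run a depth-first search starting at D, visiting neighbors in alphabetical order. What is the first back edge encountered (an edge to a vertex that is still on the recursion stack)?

DFS from D (visiting neighbors in alphabetical order); mark gray on enter, black on exit:
D gray
  A gray
    E gray
      G gray
      G black
      H gray
        H→A: A is gray → back edge
First back edge: H → A.

H->A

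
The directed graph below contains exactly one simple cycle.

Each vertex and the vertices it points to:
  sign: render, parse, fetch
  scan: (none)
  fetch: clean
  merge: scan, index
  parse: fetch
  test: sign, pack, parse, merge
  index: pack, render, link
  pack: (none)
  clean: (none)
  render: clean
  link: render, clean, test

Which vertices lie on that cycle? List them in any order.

DFS with gray/black marking from test:
test gray
  sign gray
    render gray
      clean gray
      clean black
    render black
    parse gray
      fetch gray
        fetch→clean: clean black — skip
      fetch black
    parse black
    sign→fetch: fetch black — skip
  sign black
  pack gray
  pack black
  test→parse: parse black — skip
  merge gray
    scan gray
    scan black
    index gray
      index→pack: pack black — skip
      index→render: render black — skip
      link gray
        link→render: render black — skip
        link→clean: clean black — skip
        link→test: test is gray → back edge
Back edge closes the cycle test → merge → index → link → test; its vertices are {link, test, index, merge}.

link, test, index, merge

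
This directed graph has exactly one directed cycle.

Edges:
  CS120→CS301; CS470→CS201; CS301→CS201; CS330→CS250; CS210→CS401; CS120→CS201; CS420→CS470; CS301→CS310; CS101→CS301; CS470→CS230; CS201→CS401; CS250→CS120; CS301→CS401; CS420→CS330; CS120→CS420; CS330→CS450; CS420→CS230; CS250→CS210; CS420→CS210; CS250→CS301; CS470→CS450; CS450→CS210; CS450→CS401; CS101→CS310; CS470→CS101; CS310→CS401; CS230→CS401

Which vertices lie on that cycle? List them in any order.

DFS with gray/black marking from CS420:
CS420 gray
  CS230 gray
    CS401 gray
    CS401 black
  CS230 black
  CS330 gray
    CS450 gray
      CS210 gray
        CS210→CS401: CS401 black — skip
      CS210 black
      CS450→CS401: CS401 black — skip
    CS450 black
    CS250 gray
      CS250→CS210: CS210 black — skip
      CS301 gray
        CS310 gray
          CS310→CS401: CS401 black — skip
        CS310 black
        CS301→CS401: CS401 black — skip
        CS201 gray
          CS201→CS401: CS401 black — skip
        CS201 black
      CS301 black
      CS120 gray
        CS120→CS201: CS201 black — skip
        CS120→CS420: CS420 is gray → back edge
Back edge closes the cycle CS420 → CS330 → CS250 → CS120 → CS420; its vertices are {CS120, CS250, CS330, CS420}.

CS120, CS250, CS330, CS420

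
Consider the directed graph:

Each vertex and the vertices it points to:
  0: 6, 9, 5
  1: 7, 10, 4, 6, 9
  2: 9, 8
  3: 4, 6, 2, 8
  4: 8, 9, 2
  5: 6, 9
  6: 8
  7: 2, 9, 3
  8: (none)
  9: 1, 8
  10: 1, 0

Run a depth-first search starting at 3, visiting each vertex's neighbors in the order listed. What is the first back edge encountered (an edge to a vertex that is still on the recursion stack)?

DFS from 3 (visiting each vertex's neighbors in the order listed); mark gray on enter, black on exit:
3 gray
  4 gray
    8 gray
    8 black
    9 gray
      1 gray
        7 gray
          2 gray
            2→9: 9 is gray → back edge
First back edge: 2 → 9.

2->9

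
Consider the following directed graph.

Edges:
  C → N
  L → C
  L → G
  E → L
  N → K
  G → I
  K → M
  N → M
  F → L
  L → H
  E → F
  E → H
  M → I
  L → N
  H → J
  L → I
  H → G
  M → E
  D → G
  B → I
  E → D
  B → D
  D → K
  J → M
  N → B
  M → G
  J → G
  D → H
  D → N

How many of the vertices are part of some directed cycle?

A vertex is on a directed cycle iff it belongs to a strongly connected component of size ≥ 2 (or has a self-loop).
The vertices on cycles are {B, C, D, E, F, H, J, K, L, M, N} — 11 in total.

11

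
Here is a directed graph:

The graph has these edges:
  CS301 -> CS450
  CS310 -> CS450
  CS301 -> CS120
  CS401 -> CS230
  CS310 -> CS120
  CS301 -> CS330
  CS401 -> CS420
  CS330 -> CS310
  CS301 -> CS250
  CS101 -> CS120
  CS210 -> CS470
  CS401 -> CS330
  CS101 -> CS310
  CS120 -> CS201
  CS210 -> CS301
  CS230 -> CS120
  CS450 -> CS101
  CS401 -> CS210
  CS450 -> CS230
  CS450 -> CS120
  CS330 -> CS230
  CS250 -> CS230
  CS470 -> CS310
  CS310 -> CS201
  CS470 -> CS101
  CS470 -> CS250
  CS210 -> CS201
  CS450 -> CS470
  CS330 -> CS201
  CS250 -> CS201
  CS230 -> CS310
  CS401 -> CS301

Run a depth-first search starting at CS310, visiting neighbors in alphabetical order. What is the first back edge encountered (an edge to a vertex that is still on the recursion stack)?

CS101->CS310

DFS from CS310 (visiting neighbors in alphabetical order); mark gray on enter, black on exit:
CS310 gray
  CS120 gray
    CS201 gray
    CS201 black
  CS120 black
  CS310→CS201: CS201 black — skip
  CS450 gray
    CS101 gray
      CS101→CS120: CS120 black — skip
      CS101→CS310: CS310 is gray → back edge
First back edge: CS101 → CS310.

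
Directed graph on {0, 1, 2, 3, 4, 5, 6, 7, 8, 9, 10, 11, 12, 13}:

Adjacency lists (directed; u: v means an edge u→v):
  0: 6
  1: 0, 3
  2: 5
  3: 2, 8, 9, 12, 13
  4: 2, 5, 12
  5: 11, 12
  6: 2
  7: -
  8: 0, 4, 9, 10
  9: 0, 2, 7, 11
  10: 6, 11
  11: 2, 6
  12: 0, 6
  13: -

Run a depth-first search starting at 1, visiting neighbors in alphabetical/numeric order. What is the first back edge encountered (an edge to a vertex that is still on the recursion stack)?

11->2

DFS from 1 (visiting neighbors in alphabetical/numeric order); mark gray on enter, black on exit:
1 gray
  0 gray
    6 gray
      2 gray
        5 gray
          11 gray
            11→2: 2 is gray → back edge
First back edge: 11 → 2.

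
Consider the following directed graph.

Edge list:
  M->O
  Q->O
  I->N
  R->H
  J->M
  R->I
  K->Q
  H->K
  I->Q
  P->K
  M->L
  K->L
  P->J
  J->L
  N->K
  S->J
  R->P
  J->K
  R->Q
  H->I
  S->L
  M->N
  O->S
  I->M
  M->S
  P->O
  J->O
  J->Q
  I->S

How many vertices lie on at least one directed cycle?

7

A vertex is on a directed cycle iff it belongs to a strongly connected component of size ≥ 2 (or has a self-loop).
The vertices on cycles are {J, K, M, N, O, Q, S} — 7 in total.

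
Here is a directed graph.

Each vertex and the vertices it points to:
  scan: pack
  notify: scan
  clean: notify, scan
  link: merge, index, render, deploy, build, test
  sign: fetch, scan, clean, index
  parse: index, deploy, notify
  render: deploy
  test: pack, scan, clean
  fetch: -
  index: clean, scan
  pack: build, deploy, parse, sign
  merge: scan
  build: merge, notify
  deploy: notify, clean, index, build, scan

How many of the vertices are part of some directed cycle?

A vertex is on a directed cycle iff it belongs to a strongly connected component of size ≥ 2 (or has a self-loop).
The vertices on cycles are {pack, scan, sign, build, clean, index, merge, parse, deploy, notify} — 10 in total.

10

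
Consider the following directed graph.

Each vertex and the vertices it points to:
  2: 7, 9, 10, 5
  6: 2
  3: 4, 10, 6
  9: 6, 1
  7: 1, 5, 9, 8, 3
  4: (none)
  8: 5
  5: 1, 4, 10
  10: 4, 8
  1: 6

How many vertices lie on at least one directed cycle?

9

A vertex is on a directed cycle iff it belongs to a strongly connected component of size ≥ 2 (or has a self-loop).
The vertices on cycles are {1, 2, 3, 5, 6, 7, 8, 9, 10} — 9 in total.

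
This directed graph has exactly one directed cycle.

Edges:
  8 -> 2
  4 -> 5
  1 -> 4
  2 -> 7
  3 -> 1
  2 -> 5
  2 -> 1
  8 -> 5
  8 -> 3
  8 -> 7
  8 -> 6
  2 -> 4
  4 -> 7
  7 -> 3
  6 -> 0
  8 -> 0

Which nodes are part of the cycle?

1, 3, 4, 7

DFS with gray/black marking from 3:
3 gray
  1 gray
    4 gray
      7 gray
        7→3: 3 is gray → back edge
Back edge closes the cycle 3 → 1 → 4 → 7 → 3; its vertices are {1, 3, 4, 7}.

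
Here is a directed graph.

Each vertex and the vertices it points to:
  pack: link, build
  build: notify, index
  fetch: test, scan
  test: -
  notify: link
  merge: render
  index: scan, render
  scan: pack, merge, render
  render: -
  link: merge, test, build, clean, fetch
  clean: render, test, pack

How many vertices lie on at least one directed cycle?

8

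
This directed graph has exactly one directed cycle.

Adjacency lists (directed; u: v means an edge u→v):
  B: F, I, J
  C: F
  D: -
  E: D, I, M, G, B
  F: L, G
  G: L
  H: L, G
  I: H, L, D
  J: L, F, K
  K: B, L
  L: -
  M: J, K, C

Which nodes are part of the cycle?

DFS with gray/black marking from B:
B gray
  F gray
    L gray
    L black
    G gray
      G→L: L black — skip
    G black
  F black
  I gray
    H gray
      H→L: L black — skip
      H→G: G black — skip
    H black
    I→L: L black — skip
    D gray
    D black
  I black
  J gray
    J→L: L black — skip
    J→F: F black — skip
    K gray
      K→B: B is gray → back edge
Back edge closes the cycle B → J → K → B; its vertices are {B, J, K}.

B, J, K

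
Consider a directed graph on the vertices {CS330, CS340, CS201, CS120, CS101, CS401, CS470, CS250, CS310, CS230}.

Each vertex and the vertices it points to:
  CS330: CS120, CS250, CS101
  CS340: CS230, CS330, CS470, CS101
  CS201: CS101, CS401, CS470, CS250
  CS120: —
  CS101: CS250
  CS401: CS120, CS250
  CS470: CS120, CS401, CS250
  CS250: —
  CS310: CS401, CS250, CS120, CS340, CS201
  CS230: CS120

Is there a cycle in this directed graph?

No

DFS with white/gray/black marking, starting from CS120:
CS120 gray
CS120 black
CS330 gray
  CS330→CS120: CS120 black — skip
  CS250 gray
  CS250 black
  CS101 gray
    CS101→CS250: CS250 black — skip
  CS101 black
CS330 black
CS340 gray
  CS230 gray
    CS230→CS120: CS120 black — skip
  CS230 black
  CS340→CS330: CS330 black — skip
  CS470 gray
    CS470→CS120: CS120 black — skip
    CS401 gray
      CS401→CS120: CS120 black — skip
      CS401→CS250: CS250 black — skip
    CS401 black
    CS470→CS250: CS250 black — skip
  CS470 black
  CS340→CS101: CS101 black — skip
CS340 black
CS201 gray
  CS201→CS101: CS101 black — skip
  CS201→CS401: CS401 black — skip
  CS201→CS470: CS470 black — skip
  CS201→CS250: CS250 black — skip
CS201 black
CS310 gray
  CS310→CS401: CS401 black — skip
  CS310→CS250: CS250 black — skip
  CS310→CS120: CS120 black — skip
  CS310→CS340: CS340 black — skip
  CS310→CS201: CS201 black — skip
CS310 black
Every edge goes to a white or black vertex — no back edge, so the graph is acyclic.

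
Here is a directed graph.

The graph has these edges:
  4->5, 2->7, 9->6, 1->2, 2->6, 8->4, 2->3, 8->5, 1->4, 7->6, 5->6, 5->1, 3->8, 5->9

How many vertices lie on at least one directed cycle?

6

A vertex is on a directed cycle iff it belongs to a strongly connected component of size ≥ 2 (or has a self-loop).
The vertices on cycles are {1, 2, 3, 4, 5, 8} — 6 in total.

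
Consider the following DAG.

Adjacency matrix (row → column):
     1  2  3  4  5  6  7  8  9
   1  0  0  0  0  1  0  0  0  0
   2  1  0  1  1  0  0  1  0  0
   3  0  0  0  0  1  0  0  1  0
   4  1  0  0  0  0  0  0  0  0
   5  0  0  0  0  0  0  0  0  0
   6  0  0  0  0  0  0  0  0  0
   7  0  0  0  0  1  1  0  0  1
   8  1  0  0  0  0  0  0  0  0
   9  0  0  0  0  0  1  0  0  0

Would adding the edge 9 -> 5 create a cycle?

Adding 9→5 creates a cycle iff 5 can already reach 9.
Explore from 5: no path reaches 9. The graph stays acyclic.

No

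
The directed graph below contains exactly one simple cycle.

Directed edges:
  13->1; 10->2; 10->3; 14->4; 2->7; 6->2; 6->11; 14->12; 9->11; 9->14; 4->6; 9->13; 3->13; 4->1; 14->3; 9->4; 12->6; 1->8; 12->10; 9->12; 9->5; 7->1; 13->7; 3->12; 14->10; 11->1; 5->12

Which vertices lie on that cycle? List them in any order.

DFS with gray/black marking from 10:
10 gray
  3 gray
    12 gray
      12→10: 10 is gray → back edge
Back edge closes the cycle 10 → 3 → 12 → 10; its vertices are {3, 10, 12}.

3, 10, 12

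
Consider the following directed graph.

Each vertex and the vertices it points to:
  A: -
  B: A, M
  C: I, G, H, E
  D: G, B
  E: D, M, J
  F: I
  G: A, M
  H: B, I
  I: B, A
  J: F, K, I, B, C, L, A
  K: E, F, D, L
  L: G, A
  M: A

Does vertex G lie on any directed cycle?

No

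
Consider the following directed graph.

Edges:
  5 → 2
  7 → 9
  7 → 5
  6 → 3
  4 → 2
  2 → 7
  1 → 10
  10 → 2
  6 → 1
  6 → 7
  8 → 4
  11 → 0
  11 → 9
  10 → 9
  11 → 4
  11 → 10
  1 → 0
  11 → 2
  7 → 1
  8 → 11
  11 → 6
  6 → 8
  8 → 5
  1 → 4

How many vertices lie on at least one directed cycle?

A vertex is on a directed cycle iff it belongs to a strongly connected component of size ≥ 2 (or has a self-loop).
The vertices on cycles are {1, 2, 4, 5, 6, 7, 8, 10, 11} — 9 in total.

9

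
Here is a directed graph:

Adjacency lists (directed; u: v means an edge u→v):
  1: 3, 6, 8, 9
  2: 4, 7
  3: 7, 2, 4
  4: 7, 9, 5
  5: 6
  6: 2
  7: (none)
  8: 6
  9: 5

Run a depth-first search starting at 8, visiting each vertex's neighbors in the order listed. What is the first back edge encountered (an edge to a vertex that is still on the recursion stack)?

5→6

DFS from 8 (visiting each vertex's neighbors in the order listed); mark gray on enter, black on exit:
8 gray
  6 gray
    2 gray
      4 gray
        7 gray
        7 black
        9 gray
          5 gray
            5→6: 6 is gray → back edge
First back edge: 5 → 6.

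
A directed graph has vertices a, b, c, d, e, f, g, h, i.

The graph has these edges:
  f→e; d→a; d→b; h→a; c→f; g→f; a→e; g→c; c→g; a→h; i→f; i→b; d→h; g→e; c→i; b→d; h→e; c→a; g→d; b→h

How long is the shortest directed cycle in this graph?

For each vertex v, BFS finds the shortest path from v back to v.
The shortest such closed walk is g → c → g, length 2.

2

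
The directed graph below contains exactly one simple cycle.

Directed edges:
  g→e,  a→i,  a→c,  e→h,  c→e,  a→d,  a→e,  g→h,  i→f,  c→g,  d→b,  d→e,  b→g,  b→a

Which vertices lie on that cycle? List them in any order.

a, b, d

DFS with gray/black marking from a:
a gray
  c gray
    e gray
      h gray
      h black
    e black
    g gray
      g→h: h black — skip
      g→e: e black — skip
    g black
  c black
  d gray
    d→e: e black — skip
    b gray
      b→g: g black — skip
      b→a: a is gray → back edge
Back edge closes the cycle a → d → b → a; its vertices are {a, b, d}.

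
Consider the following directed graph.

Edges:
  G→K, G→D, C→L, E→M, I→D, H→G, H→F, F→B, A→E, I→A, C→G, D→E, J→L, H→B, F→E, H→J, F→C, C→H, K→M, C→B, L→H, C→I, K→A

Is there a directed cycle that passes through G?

G lies on a cycle iff there is a path from G back to itself.
Exploring from G, it never reaches itself; equivalently, its strongly connected component is a singleton.

No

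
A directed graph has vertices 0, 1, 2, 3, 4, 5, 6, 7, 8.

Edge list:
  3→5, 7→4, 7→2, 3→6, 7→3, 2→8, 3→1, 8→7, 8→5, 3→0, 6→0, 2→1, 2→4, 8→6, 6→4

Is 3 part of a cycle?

No

3 lies on a cycle iff there is a path from 3 back to itself.
Exploring from 3, it never reaches itself; equivalently, its strongly connected component is a singleton.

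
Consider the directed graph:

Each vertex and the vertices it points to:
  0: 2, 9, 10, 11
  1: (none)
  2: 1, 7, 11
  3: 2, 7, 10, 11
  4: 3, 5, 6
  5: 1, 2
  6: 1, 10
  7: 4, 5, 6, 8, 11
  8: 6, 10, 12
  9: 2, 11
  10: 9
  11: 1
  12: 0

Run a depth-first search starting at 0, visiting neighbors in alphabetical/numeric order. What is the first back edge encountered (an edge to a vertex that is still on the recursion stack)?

3→2

DFS from 0 (visiting neighbors in alphabetical/numeric order); mark gray on enter, black on exit:
0 gray
  2 gray
    1 gray
    1 black
    7 gray
      4 gray
        3 gray
          3→2: 2 is gray → back edge
First back edge: 3 → 2.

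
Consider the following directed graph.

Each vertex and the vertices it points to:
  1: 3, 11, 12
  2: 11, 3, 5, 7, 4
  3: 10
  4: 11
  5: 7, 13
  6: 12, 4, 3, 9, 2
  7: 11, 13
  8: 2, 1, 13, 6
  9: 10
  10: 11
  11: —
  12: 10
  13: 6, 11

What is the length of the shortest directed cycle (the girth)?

For each vertex v, BFS finds the shortest path from v back to v.
The shortest such closed walk is 6 → 2 → 7 → 13 → 6, length 4.

4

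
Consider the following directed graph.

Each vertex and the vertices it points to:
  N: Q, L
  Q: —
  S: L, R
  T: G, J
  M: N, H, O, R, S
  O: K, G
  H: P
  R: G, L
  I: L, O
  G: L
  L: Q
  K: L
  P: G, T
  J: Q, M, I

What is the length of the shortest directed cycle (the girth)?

For each vertex v, BFS finds the shortest path from v back to v.
The shortest such closed walk is T → J → M → H → P → T, length 5.

5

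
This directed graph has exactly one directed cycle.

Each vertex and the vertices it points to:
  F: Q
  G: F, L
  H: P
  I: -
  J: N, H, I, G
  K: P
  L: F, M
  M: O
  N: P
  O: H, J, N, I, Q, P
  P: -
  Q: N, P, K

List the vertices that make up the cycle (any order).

DFS with gray/black marking from G:
G gray
  F gray
    Q gray
      N gray
        P gray
        P black
      N black
      Q→P: P black — skip
      K gray
        K→P: P black — skip
      K black
    Q black
  F black
  L gray
    L→F: F black — skip
    M gray
      O gray
        H gray
          H→P: P black — skip
        H black
        J gray
          J→N: N black — skip
          J→H: H black — skip
          I gray
          I black
          J→G: G is gray → back edge
Back edge closes the cycle G → L → M → O → J → G; its vertices are {G, J, L, M, O}.

G, J, L, M, O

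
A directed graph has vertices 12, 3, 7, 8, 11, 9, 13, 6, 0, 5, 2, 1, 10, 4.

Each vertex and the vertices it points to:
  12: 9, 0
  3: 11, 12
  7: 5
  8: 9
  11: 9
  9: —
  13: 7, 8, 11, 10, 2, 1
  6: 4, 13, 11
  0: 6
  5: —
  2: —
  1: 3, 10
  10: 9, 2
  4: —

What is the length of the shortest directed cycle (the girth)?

6

For each vertex v, BFS finds the shortest path from v back to v.
The shortest such closed walk is 0 → 6 → 13 → 1 → 3 → 12 → 0, length 6.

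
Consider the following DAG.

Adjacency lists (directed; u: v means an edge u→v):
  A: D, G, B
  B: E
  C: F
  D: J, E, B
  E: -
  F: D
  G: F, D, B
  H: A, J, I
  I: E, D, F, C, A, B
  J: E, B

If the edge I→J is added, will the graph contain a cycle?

Adding I→J creates a cycle iff J can already reach I.
Explore from J: no path reaches I. The graph stays acyclic.

No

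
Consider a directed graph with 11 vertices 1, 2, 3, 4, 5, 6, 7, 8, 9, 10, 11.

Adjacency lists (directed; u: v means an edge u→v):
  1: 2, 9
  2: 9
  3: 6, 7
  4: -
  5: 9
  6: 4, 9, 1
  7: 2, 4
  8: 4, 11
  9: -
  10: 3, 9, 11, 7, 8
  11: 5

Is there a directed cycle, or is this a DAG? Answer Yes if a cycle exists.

No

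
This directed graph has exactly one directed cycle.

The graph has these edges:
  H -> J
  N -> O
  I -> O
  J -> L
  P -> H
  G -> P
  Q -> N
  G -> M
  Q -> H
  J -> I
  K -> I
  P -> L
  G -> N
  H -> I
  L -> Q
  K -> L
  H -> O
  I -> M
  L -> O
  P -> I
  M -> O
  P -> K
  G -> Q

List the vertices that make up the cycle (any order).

H, J, L, Q

DFS with gray/black marking from Q:
Q gray
  N gray
    O gray
    O black
  N black
  H gray
    J gray
      I gray
        I→O: O black — skip
        M gray
          M→O: O black — skip
        M black
      I black
      L gray
        L→Q: Q is gray → back edge
Back edge closes the cycle Q → H → J → L → Q; its vertices are {H, J, L, Q}.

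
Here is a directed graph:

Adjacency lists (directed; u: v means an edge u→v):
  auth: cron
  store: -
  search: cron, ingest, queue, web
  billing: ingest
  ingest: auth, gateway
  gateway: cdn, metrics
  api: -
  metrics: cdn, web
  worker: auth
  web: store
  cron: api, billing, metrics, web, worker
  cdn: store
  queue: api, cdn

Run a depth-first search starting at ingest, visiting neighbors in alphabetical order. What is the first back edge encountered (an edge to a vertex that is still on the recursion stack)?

billing->ingest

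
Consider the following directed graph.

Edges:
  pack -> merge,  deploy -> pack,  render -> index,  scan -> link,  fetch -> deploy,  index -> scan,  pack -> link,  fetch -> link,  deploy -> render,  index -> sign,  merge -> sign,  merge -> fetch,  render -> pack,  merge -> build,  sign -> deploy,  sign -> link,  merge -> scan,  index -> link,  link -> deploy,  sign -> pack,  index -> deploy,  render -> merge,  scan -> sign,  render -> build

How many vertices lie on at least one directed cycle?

A vertex is on a directed cycle iff it belongs to a strongly connected component of size ≥ 2 (or has a self-loop).
The vertices on cycles are {link, pack, scan, sign, fetch, index, merge, deploy, render} — 9 in total.

9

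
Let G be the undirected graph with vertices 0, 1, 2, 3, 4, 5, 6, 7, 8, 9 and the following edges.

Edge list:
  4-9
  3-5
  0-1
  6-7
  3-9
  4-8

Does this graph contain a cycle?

No

DFS, tracking each vertex's parent; an edge to a visited non-parent vertex closes a cycle.
Start from 1:
visit 1 (parent –)
  visit 0 (parent 1)
    0–1: parent, skip
visit 2 (parent –)
visit 3 (parent –)
  visit 5 (parent 3)
    5–3: parent, skip
  visit 9 (parent 3)
    visit 4 (parent 9)
      4–9: parent, skip
      visit 8 (parent 4)
        8–4: parent, skip
    9–3: parent, skip
visit 6 (parent –)
  visit 7 (parent 6)
    7–6: parent, skip
No non-parent visited neighbor found — the graph is a forest.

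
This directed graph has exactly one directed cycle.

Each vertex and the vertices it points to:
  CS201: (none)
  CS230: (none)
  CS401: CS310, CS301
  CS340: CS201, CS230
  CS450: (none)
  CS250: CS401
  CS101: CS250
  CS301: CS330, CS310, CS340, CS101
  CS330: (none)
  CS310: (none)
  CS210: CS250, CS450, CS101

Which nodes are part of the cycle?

DFS with gray/black marking from CS250:
CS250 gray
  CS401 gray
    CS310 gray
    CS310 black
    CS301 gray
      CS330 gray
      CS330 black
      CS301→CS310: CS310 black — skip
      CS340 gray
        CS201 gray
        CS201 black
        CS230 gray
        CS230 black
      CS340 black
      CS101 gray
        CS101→CS250: CS250 is gray → back edge
Back edge closes the cycle CS250 → CS401 → CS301 → CS101 → CS250; its vertices are {CS101, CS250, CS301, CS401}.

CS101, CS250, CS301, CS401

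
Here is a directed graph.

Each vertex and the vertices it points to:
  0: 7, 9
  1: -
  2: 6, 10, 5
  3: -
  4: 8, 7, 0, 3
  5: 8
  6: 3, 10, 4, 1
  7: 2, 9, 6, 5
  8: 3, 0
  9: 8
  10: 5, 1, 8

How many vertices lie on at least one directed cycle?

A vertex is on a directed cycle iff it belongs to a strongly connected component of size ≥ 2 (or has a self-loop).
The vertices on cycles are {0, 2, 4, 5, 6, 7, 8, 9, 10} — 9 in total.

9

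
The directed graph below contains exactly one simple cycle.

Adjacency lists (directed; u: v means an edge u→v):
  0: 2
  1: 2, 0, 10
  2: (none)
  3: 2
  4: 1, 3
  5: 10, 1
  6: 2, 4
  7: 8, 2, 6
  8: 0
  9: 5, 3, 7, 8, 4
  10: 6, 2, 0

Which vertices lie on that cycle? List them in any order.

1, 4, 6, 10

DFS with gray/black marking from 4:
4 gray
  1 gray
    2 gray
    2 black
    0 gray
      0→2: 2 black — skip
    0 black
    10 gray
      6 gray
        6→2: 2 black — skip
        6→4: 4 is gray → back edge
Back edge closes the cycle 4 → 1 → 10 → 6 → 4; its vertices are {1, 4, 6, 10}.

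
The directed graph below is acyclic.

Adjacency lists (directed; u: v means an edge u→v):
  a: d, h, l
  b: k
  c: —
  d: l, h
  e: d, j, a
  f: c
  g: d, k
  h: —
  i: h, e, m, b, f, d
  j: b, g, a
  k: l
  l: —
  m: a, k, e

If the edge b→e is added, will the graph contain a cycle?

Yes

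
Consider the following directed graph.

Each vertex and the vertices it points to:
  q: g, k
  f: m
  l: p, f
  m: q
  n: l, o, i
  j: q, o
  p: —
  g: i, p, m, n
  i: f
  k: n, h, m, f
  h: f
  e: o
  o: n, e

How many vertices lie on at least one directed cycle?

A vertex is on a directed cycle iff it belongs to a strongly connected component of size ≥ 2 (or has a self-loop).
The vertices on cycles are {e, f, g, h, i, k, l, m, n, o, q} — 11 in total.

11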